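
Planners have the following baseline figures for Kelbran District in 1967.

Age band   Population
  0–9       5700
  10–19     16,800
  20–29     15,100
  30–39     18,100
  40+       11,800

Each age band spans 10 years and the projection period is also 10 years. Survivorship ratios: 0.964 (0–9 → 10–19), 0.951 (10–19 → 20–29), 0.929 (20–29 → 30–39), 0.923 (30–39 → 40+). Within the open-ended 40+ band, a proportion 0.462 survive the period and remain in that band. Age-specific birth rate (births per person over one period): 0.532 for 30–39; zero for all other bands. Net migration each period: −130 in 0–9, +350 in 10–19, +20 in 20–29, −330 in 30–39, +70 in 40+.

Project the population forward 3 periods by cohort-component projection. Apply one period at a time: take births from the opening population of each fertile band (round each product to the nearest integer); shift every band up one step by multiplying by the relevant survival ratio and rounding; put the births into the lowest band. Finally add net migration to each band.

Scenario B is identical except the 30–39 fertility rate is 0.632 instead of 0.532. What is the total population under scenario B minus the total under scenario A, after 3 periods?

Numbering the groups 1..5 from youngest to oldest:
— Period 1 —
Births: 18100 * 0.532 = 9629
Group 2: 5700 * 0.964 = 5495
Group 3: 16800 * 0.951 = 15977
Group 4: 15100 * 0.929 = 14028
Group 5: 18100 * 0.923 + 11800 * 0.462 = 16706 + 5452 = 22158
Net migration: Group 1 − 130 → 9499; Group 2 + 350 → 5845; Group 3 + 20 → 15997; Group 4 − 330 → 13698; Group 5 + 70 → 22228
→ [9499, 5845, 15997, 13698, 22228]
— Period 2 —
Births: 13698 * 0.532 = 7287
Group 2: 9499 * 0.964 = 9157
Group 3: 5845 * 0.951 = 5559
Group 4: 15997 * 0.929 = 14861
Group 5: 13698 * 0.923 + 22228 * 0.462 = 12643 + 10269 = 22912
Net migration: Group 1 − 130 → 7157; Group 2 + 350 → 9507; Group 3 + 20 → 5579; Group 4 − 330 → 14531; Group 5 + 70 → 22982
→ [7157, 9507, 5579, 14531, 22982]
— Period 3 —
Births: 14531 * 0.532 = 7730
Group 2: 7157 * 0.964 = 6899
Group 3: 9507 * 0.951 = 9041
Group 4: 5579 * 0.929 = 5183
Group 5: 14531 * 0.923 + 22982 * 0.462 = 13412 + 10618 = 24030
Net migration: Group 1 − 130 → 7600; Group 2 + 350 → 7249; Group 3 + 20 → 9061; Group 4 − 330 → 4853; Group 5 + 70 → 24100
→ [7600, 7249, 9061, 4853, 24100]
Scenario A total after 3 periods: 52863
Scenario B projection —
— Period 1 —
Births: 18100 * 0.632 = 11439
Group 2: 5700 * 0.964 = 5495
Group 3: 16800 * 0.951 = 15977
Group 4: 15100 * 0.929 = 14028
Group 5: 18100 * 0.923 + 11800 * 0.462 = 16706 + 5452 = 22158
Net migration: Group 1 − 130 → 11309; Group 2 + 350 → 5845; Group 3 + 20 → 15997; Group 4 − 330 → 13698; Group 5 + 70 → 22228
→ [11309, 5845, 15997, 13698, 22228]
— Period 2 —
Births: 13698 * 0.632 = 8657
Group 2: 11309 * 0.964 = 10902
Group 3: 5845 * 0.951 = 5559
Group 4: 15997 * 0.929 = 14861
Group 5: 13698 * 0.923 + 22228 * 0.462 = 12643 + 10269 = 22912
Net migration: Group 1 − 130 → 8527; Group 2 + 350 → 11252; Group 3 + 20 → 5579; Group 4 − 330 → 14531; Group 5 + 70 → 22982
→ [8527, 11252, 5579, 14531, 22982]
— Period 3 —
Births: 14531 * 0.632 = 9184
Group 2: 8527 * 0.964 = 8220
Group 3: 11252 * 0.951 = 10701
Group 4: 5579 * 0.929 = 5183
Group 5: 14531 * 0.923 + 22982 * 0.462 = 13412 + 10618 = 24030
Net migration: Group 1 − 130 → 9054; Group 2 + 350 → 8570; Group 3 + 20 → 10721; Group 4 − 330 → 4853; Group 5 + 70 → 24100
→ [9054, 8570, 10721, 4853, 24100]
Scenario B total after 3 periods: 57298
Difference B − A = 57298 − 52863 = 4435

4435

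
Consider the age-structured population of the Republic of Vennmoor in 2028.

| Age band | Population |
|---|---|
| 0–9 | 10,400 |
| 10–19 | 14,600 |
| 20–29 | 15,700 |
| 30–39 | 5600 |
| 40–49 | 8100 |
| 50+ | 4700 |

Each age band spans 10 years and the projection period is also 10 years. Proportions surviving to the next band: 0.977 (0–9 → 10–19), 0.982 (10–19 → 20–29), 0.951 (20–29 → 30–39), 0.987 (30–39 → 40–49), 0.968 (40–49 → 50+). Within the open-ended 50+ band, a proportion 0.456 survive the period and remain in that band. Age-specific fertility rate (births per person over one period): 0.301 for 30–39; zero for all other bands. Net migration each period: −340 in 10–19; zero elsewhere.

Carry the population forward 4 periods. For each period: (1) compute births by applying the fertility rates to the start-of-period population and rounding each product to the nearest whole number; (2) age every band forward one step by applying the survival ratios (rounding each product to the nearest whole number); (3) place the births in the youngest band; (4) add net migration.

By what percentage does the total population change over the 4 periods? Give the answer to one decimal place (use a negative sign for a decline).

-28.5

[period 1]
Births: 5600 × 0.301 = 1686
10–19: 10400 × 0.977 = 10161
20–29: 14600 × 0.982 = 14337
30–39: 15700 × 0.951 = 14931
40–49: 5600 × 0.987 = 5527
50+: 8100 × 0.968 + 4700 × 0.456 = 7841 + 2143 = 9984
Net migration: 10–19 − 340 → 9821
Giving 1686 / 9821 / 14337 / 14931 / 5527 / 9984.
[period 2]
Births: 14931 × 0.301 = 4494
10–19: 1686 × 0.977 = 1647
20–29: 9821 × 0.982 = 9644
30–39: 14337 × 0.951 = 13634
40–49: 14931 × 0.987 = 14737
50+: 5527 × 0.968 + 9984 × 0.456 = 5350 + 4553 = 9903
Net migration: 10–19 − 340 → 1307
Giving 4494 / 1307 / 9644 / 13634 / 14737 / 9903.
[period 3]
Births: 13634 × 0.301 = 4104
10–19: 4494 × 0.977 = 4391
20–29: 1307 × 0.982 = 1283
30–39: 9644 × 0.951 = 9171
40–49: 13634 × 0.987 = 13457
50+: 14737 × 0.968 + 9903 × 0.456 = 14265 + 4516 = 18781
Net migration: 10–19 − 340 → 4051
Giving 4104 / 4051 / 1283 / 9171 / 13457 / 18781.
[period 4]
Births: 9171 × 0.301 = 2760
10–19: 4104 × 0.977 = 4010
20–29: 4051 × 0.982 = 3978
30–39: 1283 × 0.951 = 1220
40–49: 9171 × 0.987 = 9052
50+: 13457 × 0.968 + 18781 × 0.456 = 13026 + 8564 = 21590
Net migration: 10–19 − 340 → 3670
Giving 2760 / 3670 / 3978 / 1220 / 9052 / 21590.
Total: 59100 → 42270; change = -16830; percentage change = -28.5%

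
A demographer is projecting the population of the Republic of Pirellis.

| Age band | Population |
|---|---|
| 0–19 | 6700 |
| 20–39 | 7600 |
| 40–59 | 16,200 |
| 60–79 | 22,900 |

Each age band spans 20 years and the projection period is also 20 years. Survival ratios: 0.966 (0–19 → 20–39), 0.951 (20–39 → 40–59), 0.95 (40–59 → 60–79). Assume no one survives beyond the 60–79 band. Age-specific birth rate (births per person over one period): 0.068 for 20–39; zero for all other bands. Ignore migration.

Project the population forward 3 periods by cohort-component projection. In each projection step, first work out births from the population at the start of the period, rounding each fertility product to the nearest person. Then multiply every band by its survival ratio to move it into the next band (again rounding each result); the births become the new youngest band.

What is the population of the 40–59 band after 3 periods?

Let group 1 be 0–19 through group 4 = 60–79.
After projecting period 1:
Births: 7600 × 0.068 = 517
Group 2: 6700 × 0.966 = 6472
Group 3: 7600 × 0.951 = 7228
Group 4: 16200 × 0.95 = 15390
Giving 517 / 6472 / 7228 / 15390.
After projecting period 2:
Births: 6472 × 0.068 = 440
Group 2: 517 × 0.966 = 499
Group 3: 6472 × 0.951 = 6155
Group 4: 7228 × 0.95 = 6867
Giving 440 / 499 / 6155 / 6867.
After projecting period 3:
Births: 499 × 0.068 = 34
Group 2: 440 × 0.966 = 425
Group 3: 499 × 0.951 = 475
Group 4: 6155 × 0.95 = 5847
Giving 34 / 425 / 475 / 5847.

475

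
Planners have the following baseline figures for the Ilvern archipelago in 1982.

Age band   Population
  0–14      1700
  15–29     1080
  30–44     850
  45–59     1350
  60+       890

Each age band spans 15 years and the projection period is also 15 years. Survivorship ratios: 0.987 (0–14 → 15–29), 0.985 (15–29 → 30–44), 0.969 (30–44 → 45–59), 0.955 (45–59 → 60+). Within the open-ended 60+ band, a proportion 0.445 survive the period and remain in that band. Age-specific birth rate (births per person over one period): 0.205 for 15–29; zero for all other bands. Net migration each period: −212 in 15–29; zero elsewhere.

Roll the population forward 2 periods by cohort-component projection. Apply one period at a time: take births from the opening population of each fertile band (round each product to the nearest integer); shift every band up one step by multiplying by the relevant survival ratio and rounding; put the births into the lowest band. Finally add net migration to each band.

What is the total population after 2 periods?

4319

[period 1]
Births: 1080 * 0.205 = 221
15–29: 1700 * 0.987 = 1678
30–44: 1080 * 0.985 = 1064
45–59: 850 * 0.969 = 824
60+: 1350 * 0.955 + 890 * 0.445 = 1289 + 396 = 1685
Net migration: 15–29 − 212 → 1466
→ [221, 1466, 1064, 824, 1685]
[period 2]
Births: 1466 * 0.205 = 301
15–29: 221 * 0.987 = 218
30–44: 1466 * 0.985 = 1444
45–59: 1064 * 0.969 = 1031
60+: 824 * 0.955 + 1685 * 0.445 = 787 + 750 = 1537
Net migration: 15–29 − 212 → 6
→ [301, 6, 1444, 1031, 1537]
Total after period 2: 301 + 6 + 1444 + 1031 + 1537 = 4319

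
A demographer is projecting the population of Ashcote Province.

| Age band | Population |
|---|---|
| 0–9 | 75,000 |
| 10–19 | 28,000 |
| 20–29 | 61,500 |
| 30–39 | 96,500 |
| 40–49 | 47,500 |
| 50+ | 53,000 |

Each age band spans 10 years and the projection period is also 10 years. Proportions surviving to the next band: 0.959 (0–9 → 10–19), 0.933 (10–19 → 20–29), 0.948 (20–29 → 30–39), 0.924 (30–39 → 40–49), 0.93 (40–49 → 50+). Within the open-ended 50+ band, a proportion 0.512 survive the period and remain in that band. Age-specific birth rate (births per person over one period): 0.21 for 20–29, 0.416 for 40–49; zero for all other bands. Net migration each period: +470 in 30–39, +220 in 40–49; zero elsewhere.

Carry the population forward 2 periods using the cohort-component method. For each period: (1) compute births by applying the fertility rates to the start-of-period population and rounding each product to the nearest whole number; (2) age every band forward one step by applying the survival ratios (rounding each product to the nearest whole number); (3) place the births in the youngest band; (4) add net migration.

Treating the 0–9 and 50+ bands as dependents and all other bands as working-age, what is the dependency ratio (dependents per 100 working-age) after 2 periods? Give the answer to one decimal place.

91.1

— Period 1 —
Births: 61500 * 0.21 = 12915  |  47500 * 0.416 = 19760 → total 32675
10–19: 75000 * 0.959 = 71925
20–29: 28000 * 0.933 = 26124
30–39: 61500 * 0.948 = 58302
40–49: 96500 * 0.924 = 89166
50+: 47500 * 0.93 + 53000 * 0.512 = 44175 + 27136 = 71311
Net migration: 30–39 + 470 → 58772; 40–49 + 220 → 89386
Giving 32675 / 71925 / 26124 / 58772 / 89386 / 71311.
— Period 2 —
Births: 26124 * 0.21 = 5486  |  89386 * 0.416 = 37185 → total 42671
10–19: 32675 * 0.959 = 31335
20–29: 71925 * 0.933 = 67106
30–39: 26124 * 0.948 = 24766
40–49: 58772 * 0.924 = 54305
50+: 89386 * 0.93 + 71311 * 0.512 = 83129 + 36511 = 119640
Net migration: 30–39 + 470 → 25236; 40–49 + 220 → 54525
Giving 42671 / 31335 / 67106 / 25236 / 54525 / 119640.
Dependents (band 0–9 + band 50+) = 42671 + 119640 = 162311; working-age = 178202; ratio = 162311/178202 × 100 = 91.1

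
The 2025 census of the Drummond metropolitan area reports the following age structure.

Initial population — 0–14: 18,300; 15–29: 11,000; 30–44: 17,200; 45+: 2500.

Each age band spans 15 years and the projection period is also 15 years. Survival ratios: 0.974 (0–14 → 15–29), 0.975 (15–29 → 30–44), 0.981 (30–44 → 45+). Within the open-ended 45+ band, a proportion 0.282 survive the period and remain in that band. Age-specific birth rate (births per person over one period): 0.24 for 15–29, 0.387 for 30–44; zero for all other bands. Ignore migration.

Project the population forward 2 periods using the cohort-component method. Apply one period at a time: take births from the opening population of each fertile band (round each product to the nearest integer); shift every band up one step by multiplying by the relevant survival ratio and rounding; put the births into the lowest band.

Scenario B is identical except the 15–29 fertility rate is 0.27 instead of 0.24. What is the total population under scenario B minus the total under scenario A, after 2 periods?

856

— Period 1 —
Births: 11000 × 0.24 = 2640  |  17200 × 0.387 = 6656 → total 9296
15–29: 18300 × 0.974 = 17824
30–44: 11000 × 0.975 = 10725
45+: 17200 × 0.981 + 2500 × 0.282 = 16873 + 705 = 17578
Population now: 0–14=9296, 15–29=17824, 30–44=10725, 45+=17578
— Period 2 —
Births: 17824 × 0.24 = 4278  |  10725 × 0.387 = 4151 → total 8429
15–29: 9296 × 0.974 = 9054
30–44: 17824 × 0.975 = 17378
45+: 10725 × 0.981 + 17578 × 0.282 = 10521 + 4957 = 15478
Population now: 0–14=8429, 15–29=9054, 30–44=17378, 45+=15478
Scenario A total after 2 periods: 50339
Scenario B projection —
— Period 1 —
Births: 11000 × 0.27 = 2970  |  17200 × 0.387 = 6656 → total 9626
15–29: 18300 × 0.974 = 17824
30–44: 11000 × 0.975 = 10725
45+: 17200 × 0.981 + 2500 × 0.282 = 16873 + 705 = 17578
Population now: 0–14=9626, 15–29=17824, 30–44=10725, 45+=17578
— Period 2 —
Births: 17824 × 0.27 = 4812  |  10725 × 0.387 = 4151 → total 8963
15–29: 9626 × 0.974 = 9376
30–44: 17824 × 0.975 = 17378
45+: 10725 × 0.981 + 17578 × 0.282 = 10521 + 4957 = 15478
Population now: 0–14=8963, 15–29=9376, 30–44=17378, 45+=15478
Scenario B total after 2 periods: 51195
Difference B − A = 51195 − 50339 = 856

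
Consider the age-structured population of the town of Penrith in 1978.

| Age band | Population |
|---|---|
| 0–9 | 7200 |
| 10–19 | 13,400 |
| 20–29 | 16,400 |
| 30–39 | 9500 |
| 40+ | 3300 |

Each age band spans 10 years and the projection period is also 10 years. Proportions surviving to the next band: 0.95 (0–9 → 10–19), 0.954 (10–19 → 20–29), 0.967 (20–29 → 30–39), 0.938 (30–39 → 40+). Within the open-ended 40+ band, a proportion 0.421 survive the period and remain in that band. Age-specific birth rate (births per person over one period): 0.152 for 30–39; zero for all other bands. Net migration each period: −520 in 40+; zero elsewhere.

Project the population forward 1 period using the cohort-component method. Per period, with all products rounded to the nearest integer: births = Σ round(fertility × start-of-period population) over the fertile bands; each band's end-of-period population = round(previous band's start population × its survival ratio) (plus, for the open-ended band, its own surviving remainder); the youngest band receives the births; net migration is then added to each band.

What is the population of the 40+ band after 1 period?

[period 1]
Births: 9500 × 0.152 = 1444
10–19: 7200 × 0.95 = 6840
20–29: 13400 × 0.954 = 12784
30–39: 16400 × 0.967 = 15859
40+: 9500 × 0.938 + 3300 × 0.421 = 8911 + 1389 = 10300
Net migration: 40+ − 520 → 9780
Population now: 0–9=1444, 10–19=6840, 20–29=12784, 30–39=15859, 40+=9780

9780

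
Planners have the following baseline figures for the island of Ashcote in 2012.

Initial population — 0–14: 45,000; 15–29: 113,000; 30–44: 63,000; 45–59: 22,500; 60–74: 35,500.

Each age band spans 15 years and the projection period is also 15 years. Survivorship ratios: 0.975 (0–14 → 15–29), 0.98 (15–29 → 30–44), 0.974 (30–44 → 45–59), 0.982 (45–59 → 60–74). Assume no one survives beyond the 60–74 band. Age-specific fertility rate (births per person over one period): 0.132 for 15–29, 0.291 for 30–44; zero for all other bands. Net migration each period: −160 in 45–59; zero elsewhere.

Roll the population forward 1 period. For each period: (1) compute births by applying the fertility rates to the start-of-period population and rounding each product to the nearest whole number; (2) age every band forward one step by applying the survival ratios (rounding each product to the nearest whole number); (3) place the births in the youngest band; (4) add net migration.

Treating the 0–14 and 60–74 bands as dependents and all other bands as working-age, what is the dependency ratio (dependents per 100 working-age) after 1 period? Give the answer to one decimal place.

25.6

Numbering the bands 1..5 from youngest to oldest:
[period 1]
Births: 113000 * 0.132 = 14916  |  63000 * 0.291 = 18333 ⇒ total 33249
Band 2: 45000 * 0.975 = 43875
Band 3: 113000 * 0.98 = 110740
Band 4: 63000 * 0.974 = 61362
Band 5: 22500 * 0.982 = 22095
Net migration: Band 4 − 160 → 61202
Population now: 0–14=33249, 15–29=43875, 30–44=110740, 45–59=61202, 60–74=22095
Dependents (band 0–14 + band 60–74) = 33249 + 22095 = 55344; working-age = 215817; ratio = 55344/215817 × 100 = 25.6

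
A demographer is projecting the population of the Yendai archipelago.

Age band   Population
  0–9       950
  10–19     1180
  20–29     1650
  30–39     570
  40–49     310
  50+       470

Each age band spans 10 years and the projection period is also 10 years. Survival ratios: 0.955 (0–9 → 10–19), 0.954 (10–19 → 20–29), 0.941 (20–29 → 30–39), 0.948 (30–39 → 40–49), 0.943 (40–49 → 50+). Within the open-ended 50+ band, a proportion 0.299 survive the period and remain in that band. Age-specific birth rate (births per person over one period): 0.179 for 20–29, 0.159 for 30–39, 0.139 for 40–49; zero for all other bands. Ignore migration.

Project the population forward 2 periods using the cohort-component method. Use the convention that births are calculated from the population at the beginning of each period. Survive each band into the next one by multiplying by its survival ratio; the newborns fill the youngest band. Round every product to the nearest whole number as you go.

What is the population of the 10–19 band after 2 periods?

Period 1:
Births: 1650 * 0.179 = 295 ; 570 * 0.159 = 91 ; 310 * 0.139 = 43 → 429
10–19: 950 * 0.955 = 907
20–29: 1180 * 0.954 = 1126
30–39: 1650 * 0.941 = 1553
40–49: 570 * 0.948 = 540
50+: 310 * 0.943 + 470 * 0.299 = 292 + 141 = 433
End of period: [429, 907, 1126, 1553, 540, 433]
Period 2:
Births: 1126 * 0.179 = 202 ; 1553 * 0.159 = 247 ; 540 * 0.139 = 75 → 524
10–19: 429 * 0.955 = 410
20–29: 907 * 0.954 = 865
30–39: 1126 * 0.941 = 1060
40–49: 1553 * 0.948 = 1472
50+: 540 * 0.943 + 433 * 0.299 = 509 + 129 = 638
End of period: [524, 410, 865, 1060, 1472, 638]

410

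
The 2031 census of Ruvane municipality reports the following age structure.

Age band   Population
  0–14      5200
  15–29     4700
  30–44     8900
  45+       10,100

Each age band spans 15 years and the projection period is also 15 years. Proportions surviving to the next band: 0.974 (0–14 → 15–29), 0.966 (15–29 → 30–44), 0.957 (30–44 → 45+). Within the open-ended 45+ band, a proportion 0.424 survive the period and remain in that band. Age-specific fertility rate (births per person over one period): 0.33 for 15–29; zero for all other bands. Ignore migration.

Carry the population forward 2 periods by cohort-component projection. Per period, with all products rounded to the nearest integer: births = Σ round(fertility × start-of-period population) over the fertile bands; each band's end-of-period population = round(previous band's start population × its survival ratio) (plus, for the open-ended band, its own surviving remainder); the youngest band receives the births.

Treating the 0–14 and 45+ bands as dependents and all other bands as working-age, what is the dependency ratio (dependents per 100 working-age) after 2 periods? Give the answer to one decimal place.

178.7

After projecting period 1:
Births: 4700 * 0.33 = 1551
15–29: 5200 * 0.974 = 5065
30–44: 4700 * 0.966 = 4540
45+: 8900 * 0.957 + 10100 * 0.424 = 8517 + 4282 = 12799
Population now: 0–14=1551, 15–29=5065, 30–44=4540, 45+=12799
After projecting period 2:
Births: 5065 * 0.33 = 1671
15–29: 1551 * 0.974 = 1511
30–44: 5065 * 0.966 = 4893
45+: 4540 * 0.957 + 12799 * 0.424 = 4345 + 5427 = 9772
Population now: 0–14=1671, 15–29=1511, 30–44=4893, 45+=9772
Dependents (band 0–14 + band 45+) = 1671 + 9772 = 11443; working-age = 6404; ratio = 11443/6404 × 100 = 178.7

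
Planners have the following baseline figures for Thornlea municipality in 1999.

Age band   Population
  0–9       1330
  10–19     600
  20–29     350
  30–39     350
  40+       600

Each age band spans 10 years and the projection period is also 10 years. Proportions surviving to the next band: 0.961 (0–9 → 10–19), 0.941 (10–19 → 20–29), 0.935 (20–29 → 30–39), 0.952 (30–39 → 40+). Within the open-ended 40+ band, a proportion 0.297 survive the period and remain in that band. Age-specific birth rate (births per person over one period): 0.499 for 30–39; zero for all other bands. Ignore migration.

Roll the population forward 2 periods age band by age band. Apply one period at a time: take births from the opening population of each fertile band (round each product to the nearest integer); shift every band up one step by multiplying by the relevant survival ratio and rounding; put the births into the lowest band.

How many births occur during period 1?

175

Numbering the groups 1..5 from youngest to oldest:
[period 1]
Births: 350 × 0.499 = 175
Group 2: 1330 × 0.961 = 1278
Group 3: 600 × 0.941 = 565
Group 4: 350 × 0.935 = 327
Group 5: 350 × 0.952 + 600 × 0.297 = 333 + 178 = 511
Population now: 0–9=175, 10–19=1278, 20–29=565, 30–39=327, 40+=511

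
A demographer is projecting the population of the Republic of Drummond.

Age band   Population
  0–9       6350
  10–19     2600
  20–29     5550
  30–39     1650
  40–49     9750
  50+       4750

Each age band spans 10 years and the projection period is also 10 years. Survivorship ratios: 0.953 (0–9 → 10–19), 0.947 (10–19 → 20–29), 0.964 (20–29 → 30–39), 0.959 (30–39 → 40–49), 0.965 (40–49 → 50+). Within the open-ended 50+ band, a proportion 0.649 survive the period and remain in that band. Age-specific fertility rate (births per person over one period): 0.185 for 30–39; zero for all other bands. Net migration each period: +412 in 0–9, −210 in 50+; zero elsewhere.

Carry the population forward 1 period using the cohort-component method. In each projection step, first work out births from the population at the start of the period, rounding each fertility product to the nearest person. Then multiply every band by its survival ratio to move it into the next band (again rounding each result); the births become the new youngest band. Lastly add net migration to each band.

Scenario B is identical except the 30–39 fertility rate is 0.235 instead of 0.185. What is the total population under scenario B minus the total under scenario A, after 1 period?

83

Let band 1 be 0–9 through band 6 = 50+.
After projecting period 1:
Births: 1650 × 0.185 = 305
Band 2: 6350 × 0.953 = 6052
Band 3: 2600 × 0.947 = 2462
Band 4: 5550 × 0.964 = 5350
Band 5: 1650 × 0.959 = 1582
Band 6: 9750 × 0.965 + 4750 × 0.649 = 9409 + 3083 = 12492
Net migration: Band 1 + 412 → 717; Band 6 − 210 → 12282
Population now: 0–9=717, 10–19=6052, 20–29=2462, 30–39=5350, 40–49=1582, 50+=12282
Scenario A total after 1 period: 28445
Scenario B projection —
After projecting period 1:
Births: 1650 × 0.235 = 388
Band 2: 6350 × 0.953 = 6052
Band 3: 2600 × 0.947 = 2462
Band 4: 5550 × 0.964 = 5350
Band 5: 1650 × 0.959 = 1582
Band 6: 9750 × 0.965 + 4750 × 0.649 = 9409 + 3083 = 12492
Net migration: Band 1 + 412 → 800; Band 6 − 210 → 12282
Population now: 0–9=800, 10–19=6052, 20–29=2462, 30–39=5350, 40–49=1582, 50+=12282
Scenario B total after 1 period: 28528
Difference B − A = 28528 − 28445 = 83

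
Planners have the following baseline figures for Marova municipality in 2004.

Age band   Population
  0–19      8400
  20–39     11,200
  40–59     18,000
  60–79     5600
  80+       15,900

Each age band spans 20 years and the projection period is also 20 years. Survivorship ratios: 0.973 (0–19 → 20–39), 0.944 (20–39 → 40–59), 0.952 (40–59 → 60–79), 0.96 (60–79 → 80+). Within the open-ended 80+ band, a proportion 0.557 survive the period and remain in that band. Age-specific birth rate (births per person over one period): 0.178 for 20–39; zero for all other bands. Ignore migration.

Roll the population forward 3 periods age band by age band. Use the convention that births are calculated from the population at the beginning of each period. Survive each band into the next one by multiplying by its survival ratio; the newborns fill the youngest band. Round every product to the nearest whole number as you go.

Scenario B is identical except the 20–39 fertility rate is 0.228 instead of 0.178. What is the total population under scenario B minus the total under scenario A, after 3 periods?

1134

Call the groups 1 to 5, youngest first.
Period 1:
Births: 11200 × 0.178 = 1994
Group 2: 8400 × 0.973 = 8173
Group 3: 11200 × 0.944 = 10573
Group 4: 18000 × 0.952 = 17136
Group 5: 5600 × 0.96 + 15900 × 0.557 = 5376 + 8856 = 14232
→ [1994, 8173, 10573, 17136, 14232]
Period 2:
Births: 8173 × 0.178 = 1455
Group 2: 1994 × 0.973 = 1940
Group 3: 8173 × 0.944 = 7715
Group 4: 10573 × 0.952 = 10065
Group 5: 17136 × 0.96 + 14232 × 0.557 = 16451 + 7927 = 24378
→ [1455, 1940, 7715, 10065, 24378]
Period 3:
Births: 1940 × 0.178 = 345
Group 2: 1455 × 0.973 = 1416
Group 3: 1940 × 0.944 = 1831
Group 4: 7715 × 0.952 = 7345
Group 5: 10065 × 0.96 + 24378 × 0.557 = 9662 + 13579 = 23241
→ [345, 1416, 1831, 7345, 23241]
Scenario A total after 3 periods: 34178
Scenario B projection —
Period 1:
Births: 11200 × 0.228 = 2554
Group 2: 8400 × 0.973 = 8173
Group 3: 11200 × 0.944 = 10573
Group 4: 18000 × 0.952 = 17136
Group 5: 5600 × 0.96 + 15900 × 0.557 = 5376 + 8856 = 14232
→ [2554, 8173, 10573, 17136, 14232]
Period 2:
Births: 8173 × 0.228 = 1863
Group 2: 2554 × 0.973 = 2485
Group 3: 8173 × 0.944 = 7715
Group 4: 10573 × 0.952 = 10065
Group 5: 17136 × 0.96 + 14232 × 0.557 = 16451 + 7927 = 24378
→ [1863, 2485, 7715, 10065, 24378]
Period 3:
Births: 2485 × 0.228 = 567
Group 2: 1863 × 0.973 = 1813
Group 3: 2485 × 0.944 = 2346
Group 4: 7715 × 0.952 = 7345
Group 5: 10065 × 0.96 + 24378 × 0.557 = 9662 + 13579 = 23241
→ [567, 1813, 2346, 7345, 23241]
Scenario B total after 3 periods: 35312
Difference B − A = 35312 − 34178 = 1134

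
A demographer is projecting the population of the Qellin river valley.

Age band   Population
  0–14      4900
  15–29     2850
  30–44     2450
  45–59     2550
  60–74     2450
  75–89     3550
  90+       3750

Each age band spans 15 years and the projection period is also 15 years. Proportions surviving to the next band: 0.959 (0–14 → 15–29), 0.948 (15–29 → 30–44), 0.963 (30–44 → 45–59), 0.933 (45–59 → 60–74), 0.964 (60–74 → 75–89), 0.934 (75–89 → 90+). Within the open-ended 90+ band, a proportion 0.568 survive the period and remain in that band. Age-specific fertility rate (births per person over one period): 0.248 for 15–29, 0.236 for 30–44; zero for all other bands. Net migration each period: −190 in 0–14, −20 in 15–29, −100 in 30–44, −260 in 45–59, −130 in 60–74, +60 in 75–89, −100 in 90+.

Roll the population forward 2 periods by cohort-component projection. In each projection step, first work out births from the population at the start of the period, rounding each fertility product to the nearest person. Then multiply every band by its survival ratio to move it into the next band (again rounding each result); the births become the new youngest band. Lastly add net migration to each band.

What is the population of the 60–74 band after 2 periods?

Numbering the bands 1..7 from youngest to oldest:
Period 1:
Births: 2850 * 0.248 = 707  |  2450 * 0.236 = 578 → total 1285
Band 2: 4900 * 0.959 = 4699
Band 3: 2850 * 0.948 = 2702
Band 4: 2450 * 0.963 = 2359
Band 5: 2550 * 0.933 = 2379
Band 6: 2450 * 0.964 = 2362
Band 7: 3550 * 0.934 + 3750 * 0.568 = 3316 + 2130 = 5446
Net migration: Band 1 − 190 → 1095; Band 2 − 20 → 4679; Band 3 − 100 → 2602; Band 4 − 260 → 2099; Band 5 − 130 → 2249; Band 6 + 60 → 2422; Band 7 − 100 → 5346
End of period: [1095, 4679, 2602, 2099, 2249, 2422, 5346]
Period 2:
Births: 4679 * 0.248 = 1160  |  2602 * 0.236 = 614 → total 1774
Band 2: 1095 * 0.959 = 1050
Band 3: 4679 * 0.948 = 4436
Band 4: 2602 * 0.963 = 2506
Band 5: 2099 * 0.933 = 1958
Band 6: 2249 * 0.964 = 2168
Band 7: 2422 * 0.934 + 5346 * 0.568 = 2262 + 3037 = 5299
Net migration: Band 1 − 190 → 1584; Band 2 − 20 → 1030; Band 3 − 100 → 4336; Band 4 − 260 → 2246; Band 5 − 130 → 1828; Band 6 + 60 → 2228; Band 7 − 100 → 5199
End of period: [1584, 1030, 4336, 2246, 1828, 2228, 5199]

1828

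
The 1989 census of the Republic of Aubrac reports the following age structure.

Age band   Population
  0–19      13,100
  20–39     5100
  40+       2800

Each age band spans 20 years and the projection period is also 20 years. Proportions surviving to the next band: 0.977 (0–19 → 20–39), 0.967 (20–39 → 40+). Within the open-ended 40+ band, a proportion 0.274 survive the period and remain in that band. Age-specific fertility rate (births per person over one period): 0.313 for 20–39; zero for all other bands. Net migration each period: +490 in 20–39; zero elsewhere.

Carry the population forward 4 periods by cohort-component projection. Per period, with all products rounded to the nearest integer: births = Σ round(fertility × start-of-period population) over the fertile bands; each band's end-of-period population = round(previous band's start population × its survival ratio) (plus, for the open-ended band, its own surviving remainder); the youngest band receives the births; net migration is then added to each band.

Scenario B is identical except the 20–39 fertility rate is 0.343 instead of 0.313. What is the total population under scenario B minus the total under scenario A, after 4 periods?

798

Period 1:
Births: 5100 × 0.313 = 1596
20–39: 13100 × 0.977 = 12799
40+: 5100 × 0.967 + 2800 × 0.274 = 4932 + 767 = 5699
Net migration: 20–39 + 490 → 13289
Population now: 0–19=1596, 20–39=13289, 40+=5699
Period 2:
Births: 13289 × 0.313 = 4159
20–39: 1596 × 0.977 = 1559
40+: 13289 × 0.967 + 5699 × 0.274 = 12850 + 1562 = 14412
Net migration: 20–39 + 490 → 2049
Population now: 0–19=4159, 20–39=2049, 40+=14412
Period 3:
Births: 2049 × 0.313 = 641
20–39: 4159 × 0.977 = 4063
40+: 2049 × 0.967 + 14412 × 0.274 = 1981 + 3949 = 5930
Net migration: 20–39 + 490 → 4553
Population now: 0–19=641, 20–39=4553, 40+=5930
Period 4:
Births: 4553 × 0.313 = 1425
20–39: 641 × 0.977 = 626
40+: 4553 × 0.967 + 5930 × 0.274 = 4403 + 1625 = 6028
Net migration: 20–39 + 490 → 1116
Population now: 0–19=1425, 20–39=1116, 40+=6028
Scenario A total after 4 periods: 8569
Scenario B projection —
Period 1:
Births: 5100 × 0.343 = 1749
20–39: 13100 × 0.977 = 12799
40+: 5100 × 0.967 + 2800 × 0.274 = 4932 + 767 = 5699
Net migration: 20–39 + 490 → 13289
Population now: 0–19=1749, 20–39=13289, 40+=5699
Period 2:
Births: 13289 × 0.343 = 4558
20–39: 1749 × 0.977 = 1709
40+: 13289 × 0.967 + 5699 × 0.274 = 12850 + 1562 = 14412
Net migration: 20–39 + 490 → 2199
Population now: 0–19=4558, 20–39=2199, 40+=14412
Period 3:
Births: 2199 × 0.343 = 754
20–39: 4558 × 0.977 = 4453
40+: 2199 × 0.967 + 14412 × 0.274 = 2126 + 3949 = 6075
Net migration: 20–39 + 490 → 4943
Population now: 0–19=754, 20–39=4943, 40+=6075
Period 4:
Births: 4943 × 0.343 = 1695
20–39: 754 × 0.977 = 737
40+: 4943 × 0.967 + 6075 × 0.274 = 4780 + 1665 = 6445
Net migration: 20–39 + 490 → 1227
Population now: 0–19=1695, 20–39=1227, 40+=6445
Scenario B total after 4 periods: 9367
Difference B − A = 9367 − 8569 = 798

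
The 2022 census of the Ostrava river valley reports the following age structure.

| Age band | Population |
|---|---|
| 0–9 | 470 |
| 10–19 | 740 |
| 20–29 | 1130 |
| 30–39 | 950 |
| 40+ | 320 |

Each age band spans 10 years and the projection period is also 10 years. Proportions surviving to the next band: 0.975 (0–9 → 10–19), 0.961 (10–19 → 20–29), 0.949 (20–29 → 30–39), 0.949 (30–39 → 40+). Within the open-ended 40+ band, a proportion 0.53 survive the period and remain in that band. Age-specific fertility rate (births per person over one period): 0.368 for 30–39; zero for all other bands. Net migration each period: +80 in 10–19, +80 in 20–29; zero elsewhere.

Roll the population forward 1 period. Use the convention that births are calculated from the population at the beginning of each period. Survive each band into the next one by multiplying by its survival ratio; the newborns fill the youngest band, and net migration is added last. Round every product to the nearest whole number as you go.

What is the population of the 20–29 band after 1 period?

(Groups numbered youngest = 1 to oldest = 5.)
[period 1]
Births: 950 × 0.368 = 350
Group 2: 470 × 0.975 = 458
Group 3: 740 × 0.961 = 711
Group 4: 1130 × 0.949 = 1072
Group 5: 950 × 0.949 + 320 × 0.53 = 902 + 170 = 1072
Net migration: Group 2 + 80 → 538; Group 3 + 80 → 791
End of period: [350, 538, 791, 1072, 1072]

791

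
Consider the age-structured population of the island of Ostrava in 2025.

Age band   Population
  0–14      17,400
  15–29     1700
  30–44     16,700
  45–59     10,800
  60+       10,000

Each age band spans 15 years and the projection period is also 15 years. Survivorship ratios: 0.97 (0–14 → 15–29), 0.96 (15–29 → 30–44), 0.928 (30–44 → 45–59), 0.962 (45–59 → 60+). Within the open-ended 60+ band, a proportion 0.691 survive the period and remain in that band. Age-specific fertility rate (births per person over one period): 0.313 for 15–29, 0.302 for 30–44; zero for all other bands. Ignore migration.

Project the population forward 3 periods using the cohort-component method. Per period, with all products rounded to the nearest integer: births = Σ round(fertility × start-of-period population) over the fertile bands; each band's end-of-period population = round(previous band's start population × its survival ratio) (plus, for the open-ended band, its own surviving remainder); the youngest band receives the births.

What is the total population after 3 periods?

(Groups numbered youngest = 1 to oldest = 5.)
Period 1.
Births: 1700 * 0.313 = 532  |  16700 * 0.302 = 5043 → total 5575
Group 2: 17400 * 0.97 = 16878
Group 3: 1700 * 0.96 = 1632
Group 4: 16700 * 0.928 = 15498
Group 5: 10800 * 0.962 + 10000 * 0.691 = 10390 + 6910 = 17300
Population now: 0–14=5575, 15–29=16878, 30–44=1632, 45–59=15498, 60+=17300
Period 2.
Births: 16878 * 0.313 = 5283  |  1632 * 0.302 = 493 → total 5776
Group 2: 5575 * 0.97 = 5408
Group 3: 16878 * 0.96 = 16203
Group 4: 1632 * 0.928 = 1514
Group 5: 15498 * 0.962 + 17300 * 0.691 = 14909 + 11954 = 26863
Population now: 0–14=5776, 15–29=5408, 30–44=16203, 45–59=1514, 60+=26863
Period 3.
Births: 5408 * 0.313 = 1693  |  16203 * 0.302 = 4893 → total 6586
Group 2: 5776 * 0.97 = 5603
Group 3: 5408 * 0.96 = 5192
Group 4: 16203 * 0.928 = 15036
Group 5: 1514 * 0.962 + 26863 * 0.691 = 1456 + 18562 = 20018
Population now: 0–14=6586, 15–29=5603, 30–44=5192, 45–59=15036, 60+=20018
Total after period 3: 6586 + 5603 + 5192 + 15036 + 20018 = 52435

52435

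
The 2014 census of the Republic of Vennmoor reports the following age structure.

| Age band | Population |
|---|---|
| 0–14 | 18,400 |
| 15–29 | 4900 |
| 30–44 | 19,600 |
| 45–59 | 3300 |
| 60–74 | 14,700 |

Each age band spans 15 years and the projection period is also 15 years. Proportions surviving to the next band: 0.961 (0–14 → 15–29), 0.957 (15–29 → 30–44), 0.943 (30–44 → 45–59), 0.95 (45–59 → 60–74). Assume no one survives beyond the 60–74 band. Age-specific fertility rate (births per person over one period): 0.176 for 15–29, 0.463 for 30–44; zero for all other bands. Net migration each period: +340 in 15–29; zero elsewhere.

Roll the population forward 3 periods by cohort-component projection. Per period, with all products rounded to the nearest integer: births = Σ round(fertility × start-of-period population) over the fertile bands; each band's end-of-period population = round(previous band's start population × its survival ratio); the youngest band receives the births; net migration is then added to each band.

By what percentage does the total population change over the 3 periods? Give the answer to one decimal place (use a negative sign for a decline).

-25.9

After projecting period 1:
Births: 4900 × 0.176 = 862  |  19600 × 0.463 = 9075 ⇒ total 9937
15–29: 18400 × 0.961 = 17682
30–44: 4900 × 0.957 = 4689
45–59: 19600 × 0.943 = 18483
60–74: 3300 × 0.95 = 3135
Net migration: 15–29 + 340 → 18022
Giving 9937 / 18022 / 4689 / 18483 / 3135.
After projecting period 2:
Births: 18022 × 0.176 = 3172  |  4689 × 0.463 = 2171 ⇒ total 5343
15–29: 9937 × 0.961 = 9549
30–44: 18022 × 0.957 = 17247
45–59: 4689 × 0.943 = 4422
60–74: 18483 × 0.95 = 17559
Net migration: 15–29 + 340 → 9889
Giving 5343 / 9889 / 17247 / 4422 / 17559.
After projecting period 3:
Births: 9889 × 0.176 = 1740  |  17247 × 0.463 = 7985 ⇒ total 9725
15–29: 5343 × 0.961 = 5135
30–44: 9889 × 0.957 = 9464
45–59: 17247 × 0.943 = 16264
60–74: 4422 × 0.95 = 4201
Net migration: 15–29 + 340 → 5475
Giving 9725 / 5475 / 9464 / 16264 / 4201.
Total: 60900 → 45129; change = -15771; percentage change = -25.9%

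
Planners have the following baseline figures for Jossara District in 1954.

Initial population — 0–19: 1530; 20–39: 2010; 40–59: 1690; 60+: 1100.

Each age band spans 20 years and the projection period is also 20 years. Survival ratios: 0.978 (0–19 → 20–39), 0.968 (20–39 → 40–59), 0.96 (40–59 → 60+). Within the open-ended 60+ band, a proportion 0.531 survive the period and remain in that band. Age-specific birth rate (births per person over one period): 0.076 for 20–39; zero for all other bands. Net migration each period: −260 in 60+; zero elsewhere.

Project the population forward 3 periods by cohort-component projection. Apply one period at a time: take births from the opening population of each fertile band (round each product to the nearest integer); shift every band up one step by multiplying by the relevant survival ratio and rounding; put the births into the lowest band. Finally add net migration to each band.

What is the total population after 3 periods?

2799

Let band 1 be 0–19 through band 4 = 60+.
After projecting period 1:
Births: 2010 * 0.076 = 153
Band 2: 1530 * 0.978 = 1496
Band 3: 2010 * 0.968 = 1946
Band 4: 1690 * 0.96 + 1100 * 0.531 = 1622 + 584 = 2206
Net migration: Band 4 − 260 → 1946
Population now: 0–19=153, 20–39=1496, 40–59=1946, 60+=1946
After projecting period 2:
Births: 1496 * 0.076 = 114
Band 2: 153 * 0.978 = 150
Band 3: 1496 * 0.968 = 1448
Band 4: 1946 * 0.96 + 1946 * 0.531 = 1868 + 1033 = 2901
Net migration: Band 4 − 260 → 2641
Population now: 0–19=114, 20–39=150, 40–59=1448, 60+=2641
After projecting period 3:
Births: 150 * 0.076 = 11
Band 2: 114 * 0.978 = 111
Band 3: 150 * 0.968 = 145
Band 4: 1448 * 0.96 + 2641 * 0.531 = 1390 + 1402 = 2792
Net migration: Band 4 − 260 → 2532
Population now: 0–19=11, 20–39=111, 40–59=145, 60+=2532
Total after period 3: 11 + 111 + 145 + 2532 = 2799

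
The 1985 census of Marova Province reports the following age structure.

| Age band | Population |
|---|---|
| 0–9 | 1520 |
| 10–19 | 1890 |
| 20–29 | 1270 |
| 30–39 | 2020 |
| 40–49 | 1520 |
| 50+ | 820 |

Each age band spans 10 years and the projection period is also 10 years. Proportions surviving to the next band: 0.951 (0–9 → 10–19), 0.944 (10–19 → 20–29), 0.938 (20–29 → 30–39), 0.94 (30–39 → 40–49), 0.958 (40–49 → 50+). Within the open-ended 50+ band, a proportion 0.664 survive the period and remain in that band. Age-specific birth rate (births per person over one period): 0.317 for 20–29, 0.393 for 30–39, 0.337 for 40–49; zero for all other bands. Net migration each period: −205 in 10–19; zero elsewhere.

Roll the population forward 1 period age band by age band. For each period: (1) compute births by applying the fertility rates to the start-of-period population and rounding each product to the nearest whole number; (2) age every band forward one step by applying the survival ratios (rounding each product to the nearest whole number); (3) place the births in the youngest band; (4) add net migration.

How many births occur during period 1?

[period 1]
Births: 1270 × 0.317 = 403, 2020 × 0.393 = 794, 1520 × 0.337 = 512 ⇒ total 1709
10–19: 1520 × 0.951 = 1446
20–29: 1890 × 0.944 = 1784
30–39: 1270 × 0.938 = 1191
40–49: 2020 × 0.94 = 1899
50+: 1520 × 0.958 + 820 × 0.664 = 1456 + 544 = 2000
Net migration: 10–19 − 205 → 1241
→ [1709, 1241, 1784, 1191, 1899, 2000]

1709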